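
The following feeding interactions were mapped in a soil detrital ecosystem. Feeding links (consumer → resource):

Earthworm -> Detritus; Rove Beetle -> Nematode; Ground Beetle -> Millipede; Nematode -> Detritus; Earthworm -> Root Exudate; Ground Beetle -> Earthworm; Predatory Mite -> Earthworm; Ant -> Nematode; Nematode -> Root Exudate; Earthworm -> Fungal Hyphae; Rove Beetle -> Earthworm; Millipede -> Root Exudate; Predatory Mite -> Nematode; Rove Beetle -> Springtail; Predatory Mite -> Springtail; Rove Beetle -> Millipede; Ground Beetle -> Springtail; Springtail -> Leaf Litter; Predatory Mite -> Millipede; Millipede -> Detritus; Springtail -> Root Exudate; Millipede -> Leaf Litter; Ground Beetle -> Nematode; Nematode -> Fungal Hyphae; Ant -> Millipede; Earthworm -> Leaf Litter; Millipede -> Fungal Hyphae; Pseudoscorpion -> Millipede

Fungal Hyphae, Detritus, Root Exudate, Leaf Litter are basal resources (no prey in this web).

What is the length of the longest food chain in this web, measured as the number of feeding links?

2 links

One longest chain: Fungal Hyphae → Millipede → Rove Beetle.
It has 3 species and 2 links.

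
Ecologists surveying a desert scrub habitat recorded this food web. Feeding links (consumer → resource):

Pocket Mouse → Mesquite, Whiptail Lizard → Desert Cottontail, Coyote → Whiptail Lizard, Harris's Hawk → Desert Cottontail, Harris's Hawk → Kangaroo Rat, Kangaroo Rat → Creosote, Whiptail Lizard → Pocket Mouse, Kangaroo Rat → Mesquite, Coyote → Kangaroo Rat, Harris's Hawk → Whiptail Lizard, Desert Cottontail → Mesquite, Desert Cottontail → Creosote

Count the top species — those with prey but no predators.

2

Top species (has prey, but nothing eats it): Coyote, Harris's Hawk.
Count: 2.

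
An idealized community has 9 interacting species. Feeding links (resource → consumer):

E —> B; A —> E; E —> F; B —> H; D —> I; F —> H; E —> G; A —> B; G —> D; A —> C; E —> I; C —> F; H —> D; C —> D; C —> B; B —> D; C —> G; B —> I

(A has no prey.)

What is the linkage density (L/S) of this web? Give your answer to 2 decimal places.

L/S = 2.00

There are L = 18 links among S = 9 species.
L/S = 18/9 = 2.0000 ≈ 2.00.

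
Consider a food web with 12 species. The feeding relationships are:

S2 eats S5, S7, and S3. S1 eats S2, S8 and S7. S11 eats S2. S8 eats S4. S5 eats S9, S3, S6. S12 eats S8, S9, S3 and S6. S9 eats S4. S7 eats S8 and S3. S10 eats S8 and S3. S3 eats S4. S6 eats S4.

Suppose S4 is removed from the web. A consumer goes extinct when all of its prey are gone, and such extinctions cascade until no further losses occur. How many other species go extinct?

Remove S4.
Round 1: S6 (all prey gone), S8 (all prey gone), S3 (all prey gone), S9 (all prey gone) → extinct.
Round 2: S5 (all prey gone), S12 (all prey gone), S10 (all prey gone), S7 (all prey gone) → extinct.
Round 3: S2 (all prey gone) → extinct.
Round 4: S11 (all prey gone), S1 (all prey gone) → extinct.
No further losses. Total secondary extinctions: 11.

11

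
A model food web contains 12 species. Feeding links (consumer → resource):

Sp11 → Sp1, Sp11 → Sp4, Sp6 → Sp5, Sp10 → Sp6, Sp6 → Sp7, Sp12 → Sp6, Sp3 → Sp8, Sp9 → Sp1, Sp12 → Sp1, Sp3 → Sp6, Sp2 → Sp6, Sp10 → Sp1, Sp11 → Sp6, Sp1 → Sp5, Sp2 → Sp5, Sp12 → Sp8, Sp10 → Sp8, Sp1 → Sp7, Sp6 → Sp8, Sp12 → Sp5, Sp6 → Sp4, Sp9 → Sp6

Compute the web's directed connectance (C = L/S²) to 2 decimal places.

The web has S = 12 species and L = 22 feeding links.
C = L / S² = 22 / 144 = 0.1528 ≈ 0.15.

C = 0.15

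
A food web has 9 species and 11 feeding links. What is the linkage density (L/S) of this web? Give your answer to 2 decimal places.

L/S = 1.22

There are L = 11 links among S = 9 species.
L/S = 11/9 = 1.2222 ≈ 1.22.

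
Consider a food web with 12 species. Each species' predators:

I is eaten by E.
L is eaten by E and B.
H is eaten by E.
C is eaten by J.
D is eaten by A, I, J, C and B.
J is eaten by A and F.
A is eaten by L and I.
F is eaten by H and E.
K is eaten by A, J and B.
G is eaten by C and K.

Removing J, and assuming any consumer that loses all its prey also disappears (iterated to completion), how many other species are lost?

Remove J.
Round 1: F (all prey gone) → extinct.
Round 2: H (all prey gone) → extinct.
No further losses. Total secondary extinctions: 2.

2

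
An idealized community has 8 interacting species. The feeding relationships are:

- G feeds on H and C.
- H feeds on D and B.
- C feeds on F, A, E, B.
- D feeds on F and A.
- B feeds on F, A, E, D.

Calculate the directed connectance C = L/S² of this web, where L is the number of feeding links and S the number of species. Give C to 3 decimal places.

The web has S = 8 species and L = 14 feeding links.
C = L / S² = 14 / 64 = 0.2188 ≈ 0.219.

C = 0.219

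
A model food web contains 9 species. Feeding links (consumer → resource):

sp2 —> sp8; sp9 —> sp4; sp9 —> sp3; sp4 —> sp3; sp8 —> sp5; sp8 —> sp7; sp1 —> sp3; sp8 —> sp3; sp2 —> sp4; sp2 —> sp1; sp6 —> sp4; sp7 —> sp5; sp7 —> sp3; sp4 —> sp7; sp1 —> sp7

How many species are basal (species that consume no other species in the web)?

2

Basal species (no prey listed): sp3, sp5.
Count: 2.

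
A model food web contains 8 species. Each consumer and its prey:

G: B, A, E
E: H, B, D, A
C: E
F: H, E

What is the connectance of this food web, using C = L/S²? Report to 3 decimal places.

C = 0.156

The web has S = 8 species and L = 10 feeding links.
C = L / S² = 10 / 64 = 0.1562 ≈ 0.156.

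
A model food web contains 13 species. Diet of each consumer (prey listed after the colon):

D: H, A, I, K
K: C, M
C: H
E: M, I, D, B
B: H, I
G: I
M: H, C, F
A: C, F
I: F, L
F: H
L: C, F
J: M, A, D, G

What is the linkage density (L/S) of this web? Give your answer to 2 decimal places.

There are L = 28 links among S = 13 species.
L/S = 28/13 = 2.1538 ≈ 2.15.

L/S = 2.15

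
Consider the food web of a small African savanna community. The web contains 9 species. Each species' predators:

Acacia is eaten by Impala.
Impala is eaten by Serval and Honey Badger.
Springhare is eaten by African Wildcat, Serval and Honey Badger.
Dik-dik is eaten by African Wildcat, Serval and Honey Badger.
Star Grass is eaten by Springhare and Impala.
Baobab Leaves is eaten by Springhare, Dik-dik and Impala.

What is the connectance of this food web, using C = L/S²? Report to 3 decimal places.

C = 0.173

The web has S = 9 species and L = 14 feeding links.
C = L / S² = 14 / 81 = 0.1728 ≈ 0.173.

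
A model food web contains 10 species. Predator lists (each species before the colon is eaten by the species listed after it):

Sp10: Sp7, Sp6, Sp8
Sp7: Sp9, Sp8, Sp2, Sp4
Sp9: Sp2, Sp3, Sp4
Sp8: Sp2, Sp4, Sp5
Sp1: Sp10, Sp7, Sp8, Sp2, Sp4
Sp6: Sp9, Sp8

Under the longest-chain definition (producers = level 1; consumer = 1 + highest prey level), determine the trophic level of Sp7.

Trophic level 3

Sp1 is a producer → level 1.
Sp10 eats Sp1 → level 2.
Sp7 eats Sp10 (level 2); other prey at levels: Sp1 1 → level 3.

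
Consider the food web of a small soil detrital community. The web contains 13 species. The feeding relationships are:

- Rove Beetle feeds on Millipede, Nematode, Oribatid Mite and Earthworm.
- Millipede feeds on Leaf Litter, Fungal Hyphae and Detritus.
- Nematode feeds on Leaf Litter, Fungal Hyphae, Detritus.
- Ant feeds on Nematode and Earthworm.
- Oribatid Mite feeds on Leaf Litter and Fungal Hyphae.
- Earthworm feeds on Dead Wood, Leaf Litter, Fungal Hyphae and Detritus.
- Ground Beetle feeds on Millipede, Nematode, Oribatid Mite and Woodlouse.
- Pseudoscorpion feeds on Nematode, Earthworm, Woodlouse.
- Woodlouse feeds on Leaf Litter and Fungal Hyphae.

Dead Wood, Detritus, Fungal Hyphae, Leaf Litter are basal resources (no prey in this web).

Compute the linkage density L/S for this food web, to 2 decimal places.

L/S = 2.08

There are L = 27 links among S = 13 species.
L/S = 27/13 = 2.0769 ≈ 2.08.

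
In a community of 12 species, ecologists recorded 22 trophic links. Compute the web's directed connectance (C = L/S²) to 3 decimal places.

C = 0.153

The web has S = 12 species and L = 22 feeding links.
C = L / S² = 22 / 144 = 0.1528 ≈ 0.153.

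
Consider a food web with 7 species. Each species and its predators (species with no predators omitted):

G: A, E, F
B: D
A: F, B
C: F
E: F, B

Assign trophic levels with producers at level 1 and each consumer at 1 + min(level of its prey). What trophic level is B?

G is a producer → level 1.
A eats G → level 2.
B eats A → level 3.
No prey of B is below level 2, so 3 is the minimum.

Trophic level 3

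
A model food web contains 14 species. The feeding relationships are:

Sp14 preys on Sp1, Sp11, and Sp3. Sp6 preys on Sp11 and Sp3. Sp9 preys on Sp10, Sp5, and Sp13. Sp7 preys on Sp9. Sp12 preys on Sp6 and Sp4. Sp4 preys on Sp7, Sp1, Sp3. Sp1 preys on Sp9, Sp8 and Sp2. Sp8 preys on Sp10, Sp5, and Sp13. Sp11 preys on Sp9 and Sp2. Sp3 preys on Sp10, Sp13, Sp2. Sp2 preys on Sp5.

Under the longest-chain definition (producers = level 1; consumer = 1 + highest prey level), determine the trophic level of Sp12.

Trophic level 5

Sp5 is a producer → level 1.
Sp2 eats Sp5 → level 2.
Sp3 eats Sp2 (level 2); other prey at levels: Sp10 1, Sp13 1 → level 3.
Sp4 eats Sp3 (level 3); other prey at levels: Sp7 3, Sp1 3 → level 4.
Sp12 eats Sp4 (level 4); other prey at levels: Sp6 4 → level 5.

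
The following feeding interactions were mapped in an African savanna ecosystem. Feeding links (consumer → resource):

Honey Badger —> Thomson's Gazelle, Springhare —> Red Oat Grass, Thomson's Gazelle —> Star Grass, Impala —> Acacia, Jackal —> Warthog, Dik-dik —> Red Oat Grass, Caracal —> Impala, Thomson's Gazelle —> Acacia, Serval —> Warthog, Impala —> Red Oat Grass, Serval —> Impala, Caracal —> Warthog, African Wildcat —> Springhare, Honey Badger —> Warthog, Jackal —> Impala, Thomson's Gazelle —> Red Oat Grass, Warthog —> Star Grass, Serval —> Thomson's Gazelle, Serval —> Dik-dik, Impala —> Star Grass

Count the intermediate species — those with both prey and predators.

Intermediate species (has both prey and predators): Dik-dik, Impala, Thomson's Gazelle, Warthog, Springhare.
Count: 5.

5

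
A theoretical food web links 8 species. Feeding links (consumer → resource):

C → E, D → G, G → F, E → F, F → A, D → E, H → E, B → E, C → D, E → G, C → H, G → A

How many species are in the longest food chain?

One longest chain: A → F → G → E → D → C.
It has 6 species and 5 links.

6 species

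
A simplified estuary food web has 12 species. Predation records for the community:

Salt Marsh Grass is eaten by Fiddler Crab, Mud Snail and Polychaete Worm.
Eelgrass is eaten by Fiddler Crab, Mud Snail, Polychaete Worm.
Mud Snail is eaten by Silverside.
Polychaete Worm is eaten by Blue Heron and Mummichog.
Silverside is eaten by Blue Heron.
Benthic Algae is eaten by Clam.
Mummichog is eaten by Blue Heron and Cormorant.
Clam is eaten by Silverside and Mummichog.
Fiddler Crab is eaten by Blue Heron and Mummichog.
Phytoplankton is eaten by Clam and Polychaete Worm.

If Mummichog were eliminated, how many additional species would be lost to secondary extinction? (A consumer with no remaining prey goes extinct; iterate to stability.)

1

Remove Mummichog.
Round 1: Cormorant (all prey gone) → extinct.
No further losses. Total secondary extinctions: 1.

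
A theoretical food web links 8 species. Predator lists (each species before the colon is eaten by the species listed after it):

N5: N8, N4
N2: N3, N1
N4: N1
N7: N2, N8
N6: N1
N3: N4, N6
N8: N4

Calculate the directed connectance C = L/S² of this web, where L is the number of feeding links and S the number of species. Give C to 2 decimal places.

C = 0.17

The web has S = 8 species and L = 11 feeding links.
C = L / S² = 11 / 64 = 0.1719 ≈ 0.17.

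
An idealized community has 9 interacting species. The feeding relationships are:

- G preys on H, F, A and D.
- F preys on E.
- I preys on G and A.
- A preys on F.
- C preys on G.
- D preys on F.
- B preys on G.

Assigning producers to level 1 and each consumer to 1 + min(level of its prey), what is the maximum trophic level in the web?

3

Producers (level 1): H, E.
Following each consumer down to its lowest-level prey: H → G → I (levels 1 through 3).
All prey of I (G 2, A 3) are at level 2 or above, so I is at level 1 + 2 = 3.
Every consumer has at least one prey at level 2 or below, so none exceeds level 3.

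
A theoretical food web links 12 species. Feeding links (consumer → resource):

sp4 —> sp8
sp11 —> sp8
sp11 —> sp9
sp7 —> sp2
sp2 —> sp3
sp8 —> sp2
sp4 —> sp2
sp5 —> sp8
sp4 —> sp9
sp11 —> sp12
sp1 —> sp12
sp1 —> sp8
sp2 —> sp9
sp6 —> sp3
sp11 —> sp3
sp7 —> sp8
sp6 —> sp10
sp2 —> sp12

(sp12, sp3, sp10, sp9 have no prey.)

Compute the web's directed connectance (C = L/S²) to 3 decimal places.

C = 0.125

The web has S = 12 species and L = 18 feeding links.
C = L / S² = 18 / 144 = 0.1250 ≈ 0.125.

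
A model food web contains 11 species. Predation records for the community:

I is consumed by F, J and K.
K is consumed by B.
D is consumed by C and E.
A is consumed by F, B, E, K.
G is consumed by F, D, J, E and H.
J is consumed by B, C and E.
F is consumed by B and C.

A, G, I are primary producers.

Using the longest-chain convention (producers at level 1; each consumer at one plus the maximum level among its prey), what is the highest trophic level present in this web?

Producers (level 1): A, G, I.
A → F → B gives B level 3.
No species has a prey at level 3, so no species reaches level 4.

3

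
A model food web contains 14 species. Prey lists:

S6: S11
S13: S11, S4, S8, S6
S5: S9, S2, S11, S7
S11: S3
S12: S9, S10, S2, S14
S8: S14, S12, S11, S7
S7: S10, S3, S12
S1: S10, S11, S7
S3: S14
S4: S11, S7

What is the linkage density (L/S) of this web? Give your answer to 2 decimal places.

There are L = 27 links among S = 14 species.
L/S = 27/14 = 1.9286 ≈ 1.93.

L/S = 1.93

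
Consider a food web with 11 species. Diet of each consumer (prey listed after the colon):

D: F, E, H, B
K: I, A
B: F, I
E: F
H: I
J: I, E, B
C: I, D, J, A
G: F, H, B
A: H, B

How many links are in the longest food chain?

One longest chain: I → H → A → K.
It has 4 species and 3 links.

3 links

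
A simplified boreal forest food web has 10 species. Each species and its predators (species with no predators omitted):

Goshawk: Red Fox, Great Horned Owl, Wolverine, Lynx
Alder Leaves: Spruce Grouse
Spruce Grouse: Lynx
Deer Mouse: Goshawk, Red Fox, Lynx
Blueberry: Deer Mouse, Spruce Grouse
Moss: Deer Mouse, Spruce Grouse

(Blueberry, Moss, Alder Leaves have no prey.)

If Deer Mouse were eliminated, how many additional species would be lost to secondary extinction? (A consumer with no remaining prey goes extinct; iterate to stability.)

Remove Deer Mouse.
Round 1: Goshawk (all prey gone) → extinct.
Round 2: Red Fox (all prey gone), Great Horned Owl (all prey gone), Wolverine (all prey gone) → extinct.
No further losses. Total secondary extinctions: 4.

4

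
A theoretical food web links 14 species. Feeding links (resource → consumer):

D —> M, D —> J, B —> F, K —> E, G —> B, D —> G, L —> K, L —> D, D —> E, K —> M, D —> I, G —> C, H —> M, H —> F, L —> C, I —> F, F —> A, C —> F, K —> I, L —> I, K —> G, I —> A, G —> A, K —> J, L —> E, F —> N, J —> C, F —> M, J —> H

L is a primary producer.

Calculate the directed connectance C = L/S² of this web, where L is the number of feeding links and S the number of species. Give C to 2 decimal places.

The web has S = 14 species and L = 29 feeding links.
C = L / S² = 29 / 196 = 0.1480 ≈ 0.15.

C = 0.15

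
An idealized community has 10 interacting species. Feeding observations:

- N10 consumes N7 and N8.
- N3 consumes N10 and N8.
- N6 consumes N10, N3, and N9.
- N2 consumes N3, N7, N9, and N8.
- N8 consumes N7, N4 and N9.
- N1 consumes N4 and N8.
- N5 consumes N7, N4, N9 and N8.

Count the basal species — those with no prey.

Basal species (no prey listed): N7, N4, N9.
Count: 3.

3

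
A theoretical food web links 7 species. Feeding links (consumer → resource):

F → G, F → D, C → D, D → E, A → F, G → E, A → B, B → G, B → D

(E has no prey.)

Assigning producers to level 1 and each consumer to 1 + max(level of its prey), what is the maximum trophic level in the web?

4

Producers (level 1): E.
E → G → B → A gives A level 4.
No species has a prey at level 4, so no species reaches level 5.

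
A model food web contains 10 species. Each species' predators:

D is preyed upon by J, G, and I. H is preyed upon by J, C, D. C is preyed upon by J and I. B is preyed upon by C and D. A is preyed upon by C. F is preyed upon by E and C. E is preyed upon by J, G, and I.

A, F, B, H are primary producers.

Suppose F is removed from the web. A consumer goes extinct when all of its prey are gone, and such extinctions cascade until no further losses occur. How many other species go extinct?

1

Remove F.
Round 1: E (all prey gone) → extinct.
No further losses. Total secondary extinctions: 1.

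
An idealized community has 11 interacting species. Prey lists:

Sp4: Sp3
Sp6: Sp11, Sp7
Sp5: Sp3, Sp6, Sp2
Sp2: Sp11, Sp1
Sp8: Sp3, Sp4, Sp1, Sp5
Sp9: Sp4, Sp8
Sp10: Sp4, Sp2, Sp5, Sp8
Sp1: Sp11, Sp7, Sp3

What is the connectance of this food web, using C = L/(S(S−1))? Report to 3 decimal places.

The web has S = 11 species and L = 21 feeding links.
C = L / (S(S−1)) = 21 / 110 = 0.1909 ≈ 0.191.

C = 0.191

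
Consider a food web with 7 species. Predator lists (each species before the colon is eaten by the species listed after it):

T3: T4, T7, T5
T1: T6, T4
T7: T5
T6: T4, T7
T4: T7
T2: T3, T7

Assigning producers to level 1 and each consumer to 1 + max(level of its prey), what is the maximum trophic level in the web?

5

Producers (level 1): T1, T2.
T2 → T3 → T4 → T7 → T5 gives T5 level 5.
No species has a prey at level 5, so no species reaches level 6.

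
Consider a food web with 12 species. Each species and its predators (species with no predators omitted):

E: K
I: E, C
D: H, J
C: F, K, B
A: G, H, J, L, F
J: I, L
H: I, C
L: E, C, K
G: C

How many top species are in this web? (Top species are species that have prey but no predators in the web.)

3

Top species (has prey, but nothing eats it): F, K, B.
Count: 3.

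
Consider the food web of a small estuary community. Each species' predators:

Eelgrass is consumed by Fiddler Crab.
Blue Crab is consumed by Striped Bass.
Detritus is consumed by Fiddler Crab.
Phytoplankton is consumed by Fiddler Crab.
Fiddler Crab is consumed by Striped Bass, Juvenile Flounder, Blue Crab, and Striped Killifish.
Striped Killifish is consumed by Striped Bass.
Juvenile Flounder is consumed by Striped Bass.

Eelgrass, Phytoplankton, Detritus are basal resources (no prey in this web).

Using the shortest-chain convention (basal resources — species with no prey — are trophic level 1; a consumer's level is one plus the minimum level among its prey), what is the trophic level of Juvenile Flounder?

Trophic level 3

Eelgrass has no prey (basal) → level 1.
Fiddler Crab eats Eelgrass → level 2.
Juvenile Flounder eats Fiddler Crab → level 3.
No prey of Juvenile Flounder is below level 2, so 3 is the minimum.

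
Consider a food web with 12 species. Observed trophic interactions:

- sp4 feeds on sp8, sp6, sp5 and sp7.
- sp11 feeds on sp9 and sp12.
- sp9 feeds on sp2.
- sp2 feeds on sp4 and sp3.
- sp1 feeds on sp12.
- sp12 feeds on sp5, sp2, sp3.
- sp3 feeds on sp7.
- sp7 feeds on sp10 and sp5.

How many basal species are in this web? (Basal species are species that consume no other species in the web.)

Basal species (no prey listed): sp10, sp6, sp5, sp8.
Count: 4.

4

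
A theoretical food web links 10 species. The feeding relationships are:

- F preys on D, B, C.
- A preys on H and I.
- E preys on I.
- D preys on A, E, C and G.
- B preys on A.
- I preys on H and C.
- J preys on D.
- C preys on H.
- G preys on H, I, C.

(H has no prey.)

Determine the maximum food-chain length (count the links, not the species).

5 links

One longest chain: H → C → I → E → D → J.
It has 6 species and 5 links.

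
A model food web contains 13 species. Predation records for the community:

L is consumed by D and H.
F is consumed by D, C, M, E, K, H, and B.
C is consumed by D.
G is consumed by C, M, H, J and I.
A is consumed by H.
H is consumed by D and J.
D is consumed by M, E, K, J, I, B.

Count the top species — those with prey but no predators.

Top species (has prey, but nothing eats it): J, E, K, M, I, B.
Count: 6.

6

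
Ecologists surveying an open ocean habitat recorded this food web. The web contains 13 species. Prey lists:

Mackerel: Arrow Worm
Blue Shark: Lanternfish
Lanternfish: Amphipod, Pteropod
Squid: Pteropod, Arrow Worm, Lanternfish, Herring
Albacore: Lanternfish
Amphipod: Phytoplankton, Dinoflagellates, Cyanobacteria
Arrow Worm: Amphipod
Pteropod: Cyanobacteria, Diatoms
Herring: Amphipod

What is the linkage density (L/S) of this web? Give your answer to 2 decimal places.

L/S = 1.23

There are L = 16 links among S = 13 species.
L/S = 16/13 = 1.2308 ≈ 1.23.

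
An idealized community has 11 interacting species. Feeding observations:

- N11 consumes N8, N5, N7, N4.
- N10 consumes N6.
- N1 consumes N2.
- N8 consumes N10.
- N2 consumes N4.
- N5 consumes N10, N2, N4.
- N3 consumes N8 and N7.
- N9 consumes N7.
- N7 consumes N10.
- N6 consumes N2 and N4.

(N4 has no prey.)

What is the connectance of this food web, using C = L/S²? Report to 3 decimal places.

The web has S = 11 species and L = 17 feeding links.
C = L / S² = 17 / 121 = 0.1405 ≈ 0.140.

C = 0.140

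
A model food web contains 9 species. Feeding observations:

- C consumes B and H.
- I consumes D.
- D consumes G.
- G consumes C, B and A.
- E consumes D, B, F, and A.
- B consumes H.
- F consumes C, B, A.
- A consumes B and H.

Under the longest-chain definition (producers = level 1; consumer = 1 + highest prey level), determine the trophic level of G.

H is a producer → level 1.
B eats H → level 2.
A eats B (level 2); other prey at levels: H 1 → level 3.
G eats A (level 3); other prey at levels: B 2, C 3 → level 4.

Trophic level 4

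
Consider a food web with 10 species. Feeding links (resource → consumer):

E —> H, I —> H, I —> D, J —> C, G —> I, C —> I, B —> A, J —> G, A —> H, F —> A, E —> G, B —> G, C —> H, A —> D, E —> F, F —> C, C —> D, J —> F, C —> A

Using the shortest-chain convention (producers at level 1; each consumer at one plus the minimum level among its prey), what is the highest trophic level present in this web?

Producers (level 1): E, B, J.
Following each consumer down to its lowest-level prey: E → G → I (levels 1 through 3).
All prey of I (G 2, C 2) are at level 2 or above, so I is at level 1 + 2 = 3.
Every consumer has at least one prey at level 2 or below, so none exceeds level 3.

3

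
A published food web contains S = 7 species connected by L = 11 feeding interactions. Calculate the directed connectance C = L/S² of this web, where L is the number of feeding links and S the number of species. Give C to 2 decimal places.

The web has S = 7 species and L = 11 feeding links.
C = L / S² = 11 / 49 = 0.2245 ≈ 0.22.

C = 0.22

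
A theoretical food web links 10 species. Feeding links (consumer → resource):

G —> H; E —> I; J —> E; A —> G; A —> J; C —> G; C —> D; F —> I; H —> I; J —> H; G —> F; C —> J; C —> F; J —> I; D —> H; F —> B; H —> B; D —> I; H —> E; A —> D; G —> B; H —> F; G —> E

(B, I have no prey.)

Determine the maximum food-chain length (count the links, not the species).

4 links

One longest chain: I → E → H → J → C.
It has 5 species and 4 links.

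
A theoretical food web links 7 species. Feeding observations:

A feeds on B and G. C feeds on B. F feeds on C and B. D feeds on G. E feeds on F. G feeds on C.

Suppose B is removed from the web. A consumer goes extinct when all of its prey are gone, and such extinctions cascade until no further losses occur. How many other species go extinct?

Remove B.
Round 1: C (all prey gone) → extinct.
Round 2: G (all prey gone), F (all prey gone) → extinct.
Round 3: D (all prey gone), E (all prey gone), A (all prey gone) → extinct.
No further losses. Total secondary extinctions: 6.

6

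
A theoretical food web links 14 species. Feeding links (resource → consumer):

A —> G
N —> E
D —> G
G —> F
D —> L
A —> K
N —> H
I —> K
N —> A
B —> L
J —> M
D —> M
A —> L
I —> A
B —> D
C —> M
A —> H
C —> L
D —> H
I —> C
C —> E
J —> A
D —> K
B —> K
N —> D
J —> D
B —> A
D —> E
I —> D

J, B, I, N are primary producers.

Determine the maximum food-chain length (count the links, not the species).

3 links

One longest chain: J → A → G → F.
It has 4 species and 3 links.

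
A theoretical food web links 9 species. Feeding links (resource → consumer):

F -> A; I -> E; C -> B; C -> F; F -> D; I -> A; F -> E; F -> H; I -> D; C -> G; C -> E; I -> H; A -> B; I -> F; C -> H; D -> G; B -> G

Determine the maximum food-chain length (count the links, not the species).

One longest chain: C → F → A → B → G.
It has 5 species and 4 links.

4 links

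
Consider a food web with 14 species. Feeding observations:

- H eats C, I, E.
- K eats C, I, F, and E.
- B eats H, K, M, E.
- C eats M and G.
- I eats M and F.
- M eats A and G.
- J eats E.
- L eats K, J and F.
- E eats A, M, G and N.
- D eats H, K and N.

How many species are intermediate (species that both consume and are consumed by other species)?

7

Intermediate species (has both prey and predators): M, C, E, I, H, K, J.
Count: 7.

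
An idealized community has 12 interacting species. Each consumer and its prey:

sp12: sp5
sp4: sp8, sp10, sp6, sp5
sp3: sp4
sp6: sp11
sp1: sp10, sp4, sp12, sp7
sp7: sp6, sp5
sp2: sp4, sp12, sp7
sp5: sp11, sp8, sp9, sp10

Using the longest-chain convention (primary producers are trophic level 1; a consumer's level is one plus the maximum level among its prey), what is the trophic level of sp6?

sp11 is a producer → level 1.
sp6 eats sp11 → level 2.

Trophic level 2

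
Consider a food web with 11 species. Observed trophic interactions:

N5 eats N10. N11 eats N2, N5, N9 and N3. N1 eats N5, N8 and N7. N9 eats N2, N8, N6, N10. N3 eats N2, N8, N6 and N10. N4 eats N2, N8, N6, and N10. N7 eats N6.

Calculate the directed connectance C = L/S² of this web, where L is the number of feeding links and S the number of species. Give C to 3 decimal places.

C = 0.174

The web has S = 11 species and L = 21 feeding links.
C = L / S² = 21 / 121 = 0.1736 ≈ 0.174.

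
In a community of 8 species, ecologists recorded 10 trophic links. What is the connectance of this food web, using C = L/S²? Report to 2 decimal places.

The web has S = 8 species and L = 10 feeding links.
C = L / S² = 10 / 64 = 0.1562 ≈ 0.16.

C = 0.16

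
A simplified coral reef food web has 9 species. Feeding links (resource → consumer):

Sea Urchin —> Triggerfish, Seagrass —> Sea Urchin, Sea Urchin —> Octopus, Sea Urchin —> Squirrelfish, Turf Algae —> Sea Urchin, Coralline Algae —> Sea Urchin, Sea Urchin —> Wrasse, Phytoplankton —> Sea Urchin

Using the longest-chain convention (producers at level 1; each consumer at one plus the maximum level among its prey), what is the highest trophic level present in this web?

3

Producers (level 1): Turf Algae, Seagrass, Coralline Algae, Phytoplankton.
Turf Algae → Sea Urchin → Wrasse gives Wrasse level 3.
No species has a prey at level 3, so no species reaches level 4.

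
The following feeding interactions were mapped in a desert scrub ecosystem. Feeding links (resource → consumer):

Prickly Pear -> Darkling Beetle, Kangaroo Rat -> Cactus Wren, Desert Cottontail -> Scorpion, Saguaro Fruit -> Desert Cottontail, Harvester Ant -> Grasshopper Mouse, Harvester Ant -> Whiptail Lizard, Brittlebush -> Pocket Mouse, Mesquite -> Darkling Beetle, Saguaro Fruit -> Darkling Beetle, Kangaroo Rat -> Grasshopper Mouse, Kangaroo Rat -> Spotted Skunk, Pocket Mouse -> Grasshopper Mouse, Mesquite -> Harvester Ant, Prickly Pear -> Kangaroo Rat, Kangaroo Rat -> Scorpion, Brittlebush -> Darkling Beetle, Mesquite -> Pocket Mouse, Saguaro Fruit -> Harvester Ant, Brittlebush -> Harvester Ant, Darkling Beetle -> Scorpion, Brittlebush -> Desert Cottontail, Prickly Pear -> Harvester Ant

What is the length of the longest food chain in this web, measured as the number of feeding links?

One longest chain: Prickly Pear → Kangaroo Rat → Cactus Wren.
It has 3 species and 2 links.

2 links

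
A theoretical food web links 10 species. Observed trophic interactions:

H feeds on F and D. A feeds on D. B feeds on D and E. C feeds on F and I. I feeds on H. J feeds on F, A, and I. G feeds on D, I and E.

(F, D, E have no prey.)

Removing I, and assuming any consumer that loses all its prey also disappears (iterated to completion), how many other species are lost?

0

Remove I.
Every predator of it retains at least one other prey: J still has F, A; C still has F; G still has D, E.
No consumer loses all prey, so no secondary extinctions occur.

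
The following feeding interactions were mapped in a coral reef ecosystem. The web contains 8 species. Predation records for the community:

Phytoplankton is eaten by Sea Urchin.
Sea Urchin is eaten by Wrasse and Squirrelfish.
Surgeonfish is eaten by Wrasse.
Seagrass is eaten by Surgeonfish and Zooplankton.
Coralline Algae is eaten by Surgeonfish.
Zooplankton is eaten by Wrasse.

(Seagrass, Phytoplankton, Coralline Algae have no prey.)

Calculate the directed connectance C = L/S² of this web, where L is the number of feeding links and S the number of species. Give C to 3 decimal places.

The web has S = 8 species and L = 8 feeding links.
C = L / S² = 8 / 64 = 0.1250 ≈ 0.125.

C = 0.125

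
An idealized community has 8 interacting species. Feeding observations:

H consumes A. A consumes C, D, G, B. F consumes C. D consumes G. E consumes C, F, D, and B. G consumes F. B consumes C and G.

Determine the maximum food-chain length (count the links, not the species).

One longest chain: C → F → G → B → A → H.
It has 6 species and 5 links.

5 links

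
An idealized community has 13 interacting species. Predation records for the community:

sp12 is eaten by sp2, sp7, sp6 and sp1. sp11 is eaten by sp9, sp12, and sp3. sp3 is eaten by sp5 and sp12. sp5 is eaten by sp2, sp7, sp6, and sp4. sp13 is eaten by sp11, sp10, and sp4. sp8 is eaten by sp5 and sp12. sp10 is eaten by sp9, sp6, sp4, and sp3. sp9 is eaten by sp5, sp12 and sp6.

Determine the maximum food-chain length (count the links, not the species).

4 links

One longest chain: sp13 → sp11 → sp9 → sp5 → sp6.
It has 5 species and 4 links.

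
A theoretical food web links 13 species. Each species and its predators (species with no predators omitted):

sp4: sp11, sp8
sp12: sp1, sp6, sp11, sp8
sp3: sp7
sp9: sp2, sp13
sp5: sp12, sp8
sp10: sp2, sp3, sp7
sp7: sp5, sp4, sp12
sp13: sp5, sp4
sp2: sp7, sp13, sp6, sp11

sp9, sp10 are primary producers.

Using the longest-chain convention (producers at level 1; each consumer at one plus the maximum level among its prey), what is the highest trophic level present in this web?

6

Producers (level 1): sp9, sp10.
sp9 → sp2 → sp7 → sp5 → sp12 → sp8 gives sp8 level 6.
No species has a prey at level 6, so no species reaches level 7.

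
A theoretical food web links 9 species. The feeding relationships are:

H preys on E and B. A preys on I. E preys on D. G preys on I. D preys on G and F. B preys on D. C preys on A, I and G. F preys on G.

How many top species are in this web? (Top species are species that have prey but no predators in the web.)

2

Top species (has prey, but nothing eats it): C, H.
Count: 2.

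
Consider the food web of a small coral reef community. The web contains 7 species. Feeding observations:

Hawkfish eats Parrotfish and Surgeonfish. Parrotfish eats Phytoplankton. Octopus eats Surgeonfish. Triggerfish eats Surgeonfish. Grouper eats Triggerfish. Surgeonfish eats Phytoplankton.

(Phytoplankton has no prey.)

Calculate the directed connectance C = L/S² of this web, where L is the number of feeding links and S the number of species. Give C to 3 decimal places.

C = 0.143

The web has S = 7 species and L = 7 feeding links.
C = L / S² = 7 / 49 = 0.1429 ≈ 0.143.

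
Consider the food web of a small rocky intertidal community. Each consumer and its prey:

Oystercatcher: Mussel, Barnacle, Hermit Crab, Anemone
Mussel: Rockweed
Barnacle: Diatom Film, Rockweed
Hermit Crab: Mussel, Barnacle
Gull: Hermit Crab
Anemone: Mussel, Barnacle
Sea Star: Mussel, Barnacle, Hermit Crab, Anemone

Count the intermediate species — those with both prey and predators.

4

Intermediate species (has both prey and predators): Mussel, Barnacle, Hermit Crab, Anemone.
Count: 4.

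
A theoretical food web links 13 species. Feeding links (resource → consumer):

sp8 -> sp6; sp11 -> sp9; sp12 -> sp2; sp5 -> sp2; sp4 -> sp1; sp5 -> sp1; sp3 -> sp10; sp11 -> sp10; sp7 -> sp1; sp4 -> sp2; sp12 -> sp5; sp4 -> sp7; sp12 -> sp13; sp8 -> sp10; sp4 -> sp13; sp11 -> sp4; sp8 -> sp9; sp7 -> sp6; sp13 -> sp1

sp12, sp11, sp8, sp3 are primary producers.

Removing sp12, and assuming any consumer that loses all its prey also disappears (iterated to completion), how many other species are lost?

Remove sp12.
Round 1: sp5 (all prey gone) → extinct.
No further losses. Total secondary extinctions: 1.

1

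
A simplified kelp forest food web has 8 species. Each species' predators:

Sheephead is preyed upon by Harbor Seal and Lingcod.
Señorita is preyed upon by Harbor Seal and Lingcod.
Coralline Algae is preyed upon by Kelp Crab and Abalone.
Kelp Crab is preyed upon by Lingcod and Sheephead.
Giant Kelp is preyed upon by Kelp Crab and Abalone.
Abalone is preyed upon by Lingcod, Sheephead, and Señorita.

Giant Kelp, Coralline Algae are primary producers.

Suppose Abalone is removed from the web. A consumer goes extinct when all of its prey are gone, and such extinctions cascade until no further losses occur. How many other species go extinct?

1

Remove Abalone.
Round 1: Señorita (all prey gone) → extinct.
No further losses. Total secondary extinctions: 1.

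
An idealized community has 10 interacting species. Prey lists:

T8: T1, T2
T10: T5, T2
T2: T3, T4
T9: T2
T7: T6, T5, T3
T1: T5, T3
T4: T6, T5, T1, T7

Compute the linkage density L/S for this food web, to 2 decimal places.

There are L = 16 links among S = 10 species.
L/S = 16/10 = 1.6000 ≈ 1.60.

L/S = 1.60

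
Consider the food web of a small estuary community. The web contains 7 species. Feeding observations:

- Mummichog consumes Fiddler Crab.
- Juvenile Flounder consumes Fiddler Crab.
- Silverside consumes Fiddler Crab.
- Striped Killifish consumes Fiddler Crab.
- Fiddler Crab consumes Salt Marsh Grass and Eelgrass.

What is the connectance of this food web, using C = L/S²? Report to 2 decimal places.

C = 0.12

The web has S = 7 species and L = 6 feeding links.
C = L / S² = 6 / 49 = 0.1224 ≈ 0.12.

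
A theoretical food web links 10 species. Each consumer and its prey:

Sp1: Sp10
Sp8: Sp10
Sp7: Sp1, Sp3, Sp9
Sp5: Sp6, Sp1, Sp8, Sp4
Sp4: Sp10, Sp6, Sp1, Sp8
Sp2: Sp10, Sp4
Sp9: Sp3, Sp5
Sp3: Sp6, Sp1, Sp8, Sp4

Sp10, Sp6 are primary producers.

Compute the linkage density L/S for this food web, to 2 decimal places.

L/S = 2.10

There are L = 21 links among S = 10 species.
L/S = 21/10 = 2.1000 ≈ 2.10.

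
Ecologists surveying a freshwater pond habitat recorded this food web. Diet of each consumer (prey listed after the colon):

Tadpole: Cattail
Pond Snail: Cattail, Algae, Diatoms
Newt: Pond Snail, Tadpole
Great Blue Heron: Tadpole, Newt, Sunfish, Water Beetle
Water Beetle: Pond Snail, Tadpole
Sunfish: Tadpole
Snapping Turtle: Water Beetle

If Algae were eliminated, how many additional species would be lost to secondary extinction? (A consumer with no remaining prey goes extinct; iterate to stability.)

0

Remove Algae.
Every predator of it retains at least one other prey: Pond Snail still has Cattail, Diatoms.
No consumer loses all prey, so no secondary extinctions occur.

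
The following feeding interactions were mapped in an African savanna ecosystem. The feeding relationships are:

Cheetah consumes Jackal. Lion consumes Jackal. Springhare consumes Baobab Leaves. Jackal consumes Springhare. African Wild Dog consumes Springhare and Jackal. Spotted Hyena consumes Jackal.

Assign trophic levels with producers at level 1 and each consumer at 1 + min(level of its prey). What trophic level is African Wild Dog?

Trophic level 3

Baobab Leaves is a producer → level 1.
Springhare eats Baobab Leaves → level 2.
African Wild Dog eats Springhare → level 3.
No prey of African Wild Dog is below level 2, so 3 is the minimum.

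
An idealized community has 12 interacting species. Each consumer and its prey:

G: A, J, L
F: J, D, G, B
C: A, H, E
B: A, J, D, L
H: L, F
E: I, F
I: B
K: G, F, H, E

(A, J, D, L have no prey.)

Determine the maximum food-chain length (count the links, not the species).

One longest chain: A → G → F → H → C.
It has 5 species and 4 links.

4 links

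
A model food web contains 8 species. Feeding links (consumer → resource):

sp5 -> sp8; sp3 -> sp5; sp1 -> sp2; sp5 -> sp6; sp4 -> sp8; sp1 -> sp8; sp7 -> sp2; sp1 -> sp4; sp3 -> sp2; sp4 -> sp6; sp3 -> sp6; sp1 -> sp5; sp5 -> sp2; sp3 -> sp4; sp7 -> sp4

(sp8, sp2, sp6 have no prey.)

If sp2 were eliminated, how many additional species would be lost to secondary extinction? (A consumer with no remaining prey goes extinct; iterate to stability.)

0

Remove sp2.
Every predator of it retains at least one other prey: sp5 still has sp8, sp6; sp3 still has sp6, sp4, sp5; sp7 still has sp4; sp1 still has sp8, sp4, sp5.
No consumer loses all prey, so no secondary extinctions occur.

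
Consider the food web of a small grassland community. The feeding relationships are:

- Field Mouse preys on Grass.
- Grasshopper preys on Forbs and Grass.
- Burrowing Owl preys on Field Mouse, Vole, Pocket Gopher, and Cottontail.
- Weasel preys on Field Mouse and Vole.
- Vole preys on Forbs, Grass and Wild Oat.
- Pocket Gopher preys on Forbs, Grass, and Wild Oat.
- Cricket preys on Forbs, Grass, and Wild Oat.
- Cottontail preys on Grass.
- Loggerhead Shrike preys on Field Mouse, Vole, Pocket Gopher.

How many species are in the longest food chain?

3 species

One longest chain: Grass → Field Mouse → Weasel.
It has 3 species and 2 links.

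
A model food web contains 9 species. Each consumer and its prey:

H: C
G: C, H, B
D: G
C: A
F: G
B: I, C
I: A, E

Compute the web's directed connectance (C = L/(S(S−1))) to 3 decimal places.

C = 0.153

The web has S = 9 species and L = 11 feeding links.
C = L / (S(S−1)) = 11 / 72 = 0.1528 ≈ 0.153.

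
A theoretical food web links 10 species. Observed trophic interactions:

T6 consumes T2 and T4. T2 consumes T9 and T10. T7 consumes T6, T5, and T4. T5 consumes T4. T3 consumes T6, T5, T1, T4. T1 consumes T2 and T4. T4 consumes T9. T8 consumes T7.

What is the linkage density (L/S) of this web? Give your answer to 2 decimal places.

L/S = 1.60

There are L = 16 links among S = 10 species.
L/S = 16/10 = 1.6000 ≈ 1.60.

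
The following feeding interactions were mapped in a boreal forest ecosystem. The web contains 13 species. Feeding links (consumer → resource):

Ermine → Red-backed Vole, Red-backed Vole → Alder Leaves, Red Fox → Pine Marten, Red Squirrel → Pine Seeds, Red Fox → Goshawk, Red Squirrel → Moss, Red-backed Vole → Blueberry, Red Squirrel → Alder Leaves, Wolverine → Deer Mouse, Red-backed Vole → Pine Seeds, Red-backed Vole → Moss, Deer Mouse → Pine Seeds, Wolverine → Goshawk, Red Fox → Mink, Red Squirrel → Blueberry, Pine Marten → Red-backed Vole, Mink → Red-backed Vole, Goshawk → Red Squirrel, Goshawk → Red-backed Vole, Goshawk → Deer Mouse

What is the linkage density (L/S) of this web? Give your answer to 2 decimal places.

L/S = 1.54

There are L = 20 links among S = 13 species.
L/S = 20/13 = 1.5385 ≈ 1.54.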